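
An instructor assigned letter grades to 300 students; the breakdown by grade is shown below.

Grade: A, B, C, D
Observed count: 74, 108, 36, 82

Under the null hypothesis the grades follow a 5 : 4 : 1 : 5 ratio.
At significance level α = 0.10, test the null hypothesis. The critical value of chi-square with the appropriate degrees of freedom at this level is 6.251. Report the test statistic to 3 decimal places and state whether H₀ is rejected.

Ratio total = 15. Expected counts: 300×5/15 = 100, 300×4/15 = 80, 300×1/15 = 20, 300×5/15 = 100.
cat         O        E   (O−E)²/E
A          74      100     6.7600
B         108       80     9.8000
C          36       20    12.8000
D          82      100     3.2400
Sum = 32.600
df = 3. Since 32.600 > 6.251, we reject H₀.

32.600; reject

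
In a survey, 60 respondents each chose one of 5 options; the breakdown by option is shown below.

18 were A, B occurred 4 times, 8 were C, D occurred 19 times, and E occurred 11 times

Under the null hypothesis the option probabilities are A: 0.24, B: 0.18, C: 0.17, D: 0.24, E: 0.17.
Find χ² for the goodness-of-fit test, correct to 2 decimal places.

7.19

Expected counts E_i = n·p_i: 60×0.24 = 14.4, 60×0.18 = 10.8, 60×0.17 = 10.2, 60×0.24 = 14.4, 60×0.17 = 10.2.
A: (18 − 14.4)²/14.4 = 12.96/14.4 = 0.900
B: (4 − 10.8)²/10.8 = 46.24/10.8 = 4.281
C: (8 − 10.2)²/10.2 = 4.84/10.2 = 0.475
D: (19 − 14.4)²/14.4 = 21.16/14.4 = 1.469
E: (11 − 10.2)²/10.2 = 0.64/10.2 = 0.063
Sum = 7.19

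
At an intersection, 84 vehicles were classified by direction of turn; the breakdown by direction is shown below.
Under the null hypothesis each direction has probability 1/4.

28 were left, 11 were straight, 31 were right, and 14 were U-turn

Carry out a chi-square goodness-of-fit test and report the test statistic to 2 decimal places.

Expected count for each of the 4 categories: 84/4 = 21.
χ² = (28−21)²/21 + (11−21)²/21 + (31−21)²/21 + (14−21)²/21
   = 2.333 + 4.762 + 4.762 + 2.333
Sum = 14.19

14.19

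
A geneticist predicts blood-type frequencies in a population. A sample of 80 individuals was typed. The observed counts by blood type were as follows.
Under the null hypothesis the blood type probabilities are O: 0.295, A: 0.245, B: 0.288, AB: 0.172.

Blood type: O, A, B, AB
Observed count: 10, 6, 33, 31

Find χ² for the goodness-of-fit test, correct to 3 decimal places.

Expected counts E_i = n·p_i: 80×0.295 = 23.6, 80×0.245 = 19.6, 80×0.288 = 23.04, 80×0.172 = 13.76.
O: (10 − 23.6)²/23.6 = 184.96/23.6 = 7.8373
A: (6 − 19.6)²/19.6 = 184.96/19.6 = 9.4367
B: (33 − 23.04)²/23.04 = 99.2016/23.04 = 4.3056
AB: (31 − 13.76)²/13.76 = 297.2176/13.76 = 21.6001
Sum = 43.180

43.180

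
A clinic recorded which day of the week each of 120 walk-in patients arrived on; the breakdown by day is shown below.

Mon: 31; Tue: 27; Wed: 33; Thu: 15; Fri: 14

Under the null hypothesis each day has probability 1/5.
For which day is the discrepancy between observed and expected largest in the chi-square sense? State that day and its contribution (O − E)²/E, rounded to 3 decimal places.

Fri, 4.167

Under H₀ each category has probability 1/5, so each expected count is 120/5 = 24.
cat         O        E   (O−E)²/E
Mon        31       24     2.0417
Tue        27       24     0.3750
Wed        33       24     3.3750
Thu        15       24     3.3750
Fri        14       24     4.1667
The largest term is for Fri: 4.167.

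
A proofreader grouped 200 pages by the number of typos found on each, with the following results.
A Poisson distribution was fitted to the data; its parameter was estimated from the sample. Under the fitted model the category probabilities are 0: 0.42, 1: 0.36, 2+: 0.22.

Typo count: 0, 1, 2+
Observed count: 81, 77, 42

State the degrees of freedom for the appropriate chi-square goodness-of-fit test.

1

There are k = 3 categories and 1 parameter estimated from the data, so df = 3 − 1 − 1 = 1.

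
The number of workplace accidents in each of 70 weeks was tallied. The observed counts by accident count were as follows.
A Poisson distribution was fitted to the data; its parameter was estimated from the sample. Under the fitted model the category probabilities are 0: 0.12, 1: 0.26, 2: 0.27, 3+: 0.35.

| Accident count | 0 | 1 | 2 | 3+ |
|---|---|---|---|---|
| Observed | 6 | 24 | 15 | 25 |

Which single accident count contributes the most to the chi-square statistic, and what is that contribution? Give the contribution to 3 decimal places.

1, 1.848

Expected counts E_i = n·p_i: 70×0.12 = 8.4, 70×0.26 = 18.2, 70×0.27 = 18.9, 70×0.35 = 24.5.
cat         O        E   (O−E)²/E
0           6      8.4     0.6857
1          24     18.2     1.8484
2          15     18.9     0.8048
3+         25     24.5     0.0102
The largest term is for 1: 1.848.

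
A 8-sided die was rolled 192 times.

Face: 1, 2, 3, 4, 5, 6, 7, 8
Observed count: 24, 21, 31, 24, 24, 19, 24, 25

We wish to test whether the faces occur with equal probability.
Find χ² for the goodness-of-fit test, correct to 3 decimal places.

Under H₀ each category has probability 1/8, so each expected count is 192/8 = 24.
1: (24 − 24)²/24 = 0/24 = 0.0000
2: (21 − 24)²/24 = 9/24 = 0.3750
3: (31 − 24)²/24 = 49/24 = 2.0417
4: (24 − 24)²/24 = 0/24 = 0.0000
5: (24 − 24)²/24 = 0/24 = 0.0000
6: (19 − 24)²/24 = 25/24 = 1.0417
7: (24 − 24)²/24 = 0/24 = 0.0000
8: (25 − 24)²/24 = 1/24 = 0.0417
Sum = 3.500

3.500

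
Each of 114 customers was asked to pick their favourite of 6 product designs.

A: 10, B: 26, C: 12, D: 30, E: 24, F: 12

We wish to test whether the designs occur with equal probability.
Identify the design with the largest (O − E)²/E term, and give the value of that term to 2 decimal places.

D, 6.37

Expected count for each of the 6 categories: 114/6 = 19.
cat         O        E   (O−E)²/E
A          10       19      4.263
B          26       19      2.579
C          12       19      2.579
D          30       19      6.368
E          24       19      1.316
F          12       19      2.579
The largest term is for D: 6.37.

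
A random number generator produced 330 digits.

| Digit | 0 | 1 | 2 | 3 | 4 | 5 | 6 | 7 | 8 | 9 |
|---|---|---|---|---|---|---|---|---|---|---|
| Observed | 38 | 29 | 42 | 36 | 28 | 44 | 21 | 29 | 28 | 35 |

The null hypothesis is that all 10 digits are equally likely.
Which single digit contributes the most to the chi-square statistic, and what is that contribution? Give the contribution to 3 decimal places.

Expected count for each of the 10 categories: 330/10 = 33.
0: (38 − 33)²/33 = 25/33 = 0.7576
1: (29 − 33)²/33 = 16/33 = 0.4848
2: (42 − 33)²/33 = 81/33 = 2.4545
3: (36 − 33)²/33 = 9/33 = 0.2727
4: (28 − 33)²/33 = 25/33 = 0.7576
5: (44 − 33)²/33 = 121/33 = 3.6667
6: (21 − 33)²/33 = 144/33 = 4.3636
7: (29 − 33)²/33 = 16/33 = 0.4848
8: (28 − 33)²/33 = 25/33 = 0.7576
9: (35 − 33)²/33 = 4/33 = 0.1212
The largest term is for 6: 4.364.

6, 4.364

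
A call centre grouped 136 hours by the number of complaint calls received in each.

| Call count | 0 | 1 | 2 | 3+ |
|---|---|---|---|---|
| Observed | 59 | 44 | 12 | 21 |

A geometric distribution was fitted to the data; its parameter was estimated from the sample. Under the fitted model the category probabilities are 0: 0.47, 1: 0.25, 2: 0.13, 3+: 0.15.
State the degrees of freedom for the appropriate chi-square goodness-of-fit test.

2

There are k = 4 categories and 1 parameter estimated from the data, so df = 4 − 1 − 1 = 2.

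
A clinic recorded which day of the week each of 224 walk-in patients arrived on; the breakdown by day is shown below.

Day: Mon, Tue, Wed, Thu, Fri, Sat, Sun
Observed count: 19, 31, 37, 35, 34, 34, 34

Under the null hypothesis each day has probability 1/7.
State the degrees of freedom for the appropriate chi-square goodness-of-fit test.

6

There are k = 7 categories and no parameters were estimated from the data, so df = 7 − 1 = 6.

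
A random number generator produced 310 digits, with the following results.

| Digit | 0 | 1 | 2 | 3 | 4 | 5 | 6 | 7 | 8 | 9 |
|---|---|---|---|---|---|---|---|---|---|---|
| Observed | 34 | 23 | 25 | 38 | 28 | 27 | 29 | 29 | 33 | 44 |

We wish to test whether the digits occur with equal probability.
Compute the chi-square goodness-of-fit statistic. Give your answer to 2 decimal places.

11.74

Expected count for each of the 10 categories: 310/10 = 31.
cat         O        E   (O−E)²/E
0          34       31      0.290
1          23       31      2.065
2          25       31      1.161
3          38       31      1.581
4          28       31      0.290
5          27       31      0.516
6          29       31      0.129
7          29       31      0.129
8          33       31      0.129
9          44       31      5.452
Sum = 11.74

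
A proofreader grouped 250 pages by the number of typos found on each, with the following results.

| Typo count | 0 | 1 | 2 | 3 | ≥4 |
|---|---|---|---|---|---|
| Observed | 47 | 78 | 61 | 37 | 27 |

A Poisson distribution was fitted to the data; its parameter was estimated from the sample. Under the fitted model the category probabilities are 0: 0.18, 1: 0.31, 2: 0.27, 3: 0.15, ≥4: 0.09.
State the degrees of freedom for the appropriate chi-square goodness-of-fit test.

There are k = 5 categories and 1 parameter estimated from the data, so df = 5 − 1 − 1 = 3.

3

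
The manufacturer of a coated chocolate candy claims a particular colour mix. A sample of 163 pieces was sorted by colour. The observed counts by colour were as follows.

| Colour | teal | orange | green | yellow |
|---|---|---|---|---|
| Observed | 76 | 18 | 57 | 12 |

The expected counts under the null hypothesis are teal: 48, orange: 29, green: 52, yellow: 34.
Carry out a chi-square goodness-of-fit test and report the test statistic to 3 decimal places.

35.222

χ² = (76−48)²/48 + (18−29)²/29 + (57−52)²/52 + (12−34)²/34
   = 16.3333 + 4.1724 + 0.4808 + 14.2353
Sum = 35.222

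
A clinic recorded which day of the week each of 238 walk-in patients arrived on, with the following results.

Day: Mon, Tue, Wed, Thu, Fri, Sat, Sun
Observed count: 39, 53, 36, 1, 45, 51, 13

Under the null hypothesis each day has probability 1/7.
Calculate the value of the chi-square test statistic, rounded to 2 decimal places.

68.53

Expected count for each of the 7 categories: 238/7 = 34.
cat         O        E   (O−E)²/E
Mon        39       34      0.735
Tue        53       34     10.618
Wed        36       34      0.118
Thu         1       34     32.029
Fri        45       34      3.559
Sat        51       34      8.500
Sun        13       34     12.971
Sum = 68.53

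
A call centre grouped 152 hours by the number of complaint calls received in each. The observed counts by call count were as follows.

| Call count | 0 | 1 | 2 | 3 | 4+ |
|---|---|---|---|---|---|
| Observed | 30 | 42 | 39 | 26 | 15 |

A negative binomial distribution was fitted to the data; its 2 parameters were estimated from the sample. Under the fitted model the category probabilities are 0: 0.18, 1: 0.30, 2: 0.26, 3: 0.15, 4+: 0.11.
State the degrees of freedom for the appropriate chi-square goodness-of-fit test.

2

There are k = 5 categories and 2 parameters estimated from the data, so df = 5 − 1 − 2 = 2.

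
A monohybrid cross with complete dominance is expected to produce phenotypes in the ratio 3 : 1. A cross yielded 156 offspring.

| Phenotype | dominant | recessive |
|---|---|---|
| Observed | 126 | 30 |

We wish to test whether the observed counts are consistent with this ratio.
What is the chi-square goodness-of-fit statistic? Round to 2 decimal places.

Ratio total = 4. Expected counts: 156×3/4 = 117, 156×1/4 = 39.
χ² = (126−117)²/117 + (30−39)²/39
   = 0.692 + 2.077
Sum = 2.77

2.77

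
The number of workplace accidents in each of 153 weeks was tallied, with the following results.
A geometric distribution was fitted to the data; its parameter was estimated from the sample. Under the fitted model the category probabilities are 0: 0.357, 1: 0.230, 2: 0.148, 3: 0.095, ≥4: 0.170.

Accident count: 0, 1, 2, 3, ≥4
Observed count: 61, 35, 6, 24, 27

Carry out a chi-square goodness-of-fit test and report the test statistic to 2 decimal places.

19.18

Expected counts E_i = n·p_i: 153×0.357 = 54.621, 153×0.230 = 35.19, 153×0.148 = 22.644, 153×0.095 = 14.535, 153×0.170 = 26.01.
0: (61 − 54.621)²/54.621 = 40.691641/54.621 = 0.745
1: (35 − 35.19)²/35.19 = 0.0361/35.19 = 0.001
2: (6 − 22.644)²/22.644 = 277.022736/22.644 = 12.234
3: (24 − 14.535)²/14.535 = 89.586225/14.535 = 6.163
≥4: (27 − 26.01)²/26.01 = 0.9801/26.01 = 0.038
Sum = 19.18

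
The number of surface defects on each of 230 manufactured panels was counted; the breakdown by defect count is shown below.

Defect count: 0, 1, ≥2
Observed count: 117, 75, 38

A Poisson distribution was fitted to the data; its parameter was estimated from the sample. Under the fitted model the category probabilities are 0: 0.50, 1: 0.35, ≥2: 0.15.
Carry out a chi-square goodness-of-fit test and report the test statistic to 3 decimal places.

0.766

Expected counts E_i = n·p_i: 230×0.50 = 115, 230×0.35 = 80.5, 230×0.15 = 34.5.
χ² = (117−115)²/115 + (75−80.5)²/80.5 + (38−34.5)²/34.5
   = 0.0348 + 0.3758 + 0.3551
Sum = 0.766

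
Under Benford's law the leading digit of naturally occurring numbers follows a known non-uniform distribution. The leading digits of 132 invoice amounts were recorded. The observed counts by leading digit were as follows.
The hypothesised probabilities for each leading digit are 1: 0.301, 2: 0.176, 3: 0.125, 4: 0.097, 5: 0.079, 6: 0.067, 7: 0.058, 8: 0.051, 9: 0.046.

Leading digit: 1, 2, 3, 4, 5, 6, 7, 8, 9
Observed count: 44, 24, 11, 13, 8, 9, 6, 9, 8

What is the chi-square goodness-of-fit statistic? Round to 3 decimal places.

Expected counts E_i = n·p_i: 132×0.301 = 39.732, 132×0.176 = 23.232, 132×0.125 = 16.5, 132×0.097 = 12.804, 132×0.079 = 10.428, 132×0.067 = 8.844, 132×0.058 = 7.656, 132×0.051 = 6.732, 132×0.046 = 6.072.
cat         O        E   (O−E)²/E
1          44   39.732     0.4585
2          24   23.232     0.0254
3          11     16.5     1.8333
4          13   12.804     0.0030
5           8   10.428     0.5653
6           9    8.844     0.0028
7           6    7.656     0.3582
8           9    6.732     0.7641
9           8    6.072     0.6122
Sum = 4.623

4.623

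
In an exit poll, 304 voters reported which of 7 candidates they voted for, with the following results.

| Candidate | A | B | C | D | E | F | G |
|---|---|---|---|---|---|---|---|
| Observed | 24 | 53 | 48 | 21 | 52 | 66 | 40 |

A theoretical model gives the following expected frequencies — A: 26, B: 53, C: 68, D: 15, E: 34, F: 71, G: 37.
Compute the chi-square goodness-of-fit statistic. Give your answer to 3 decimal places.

18.561

cat         O        E   (O−E)²/E
A          24       26     0.1538
B          53       53     0.0000
C          48       68     5.8824
D          21       15     2.4000
E          52       34     9.5294
F          66       71     0.3521
G          40       37     0.2432
Sum = 18.561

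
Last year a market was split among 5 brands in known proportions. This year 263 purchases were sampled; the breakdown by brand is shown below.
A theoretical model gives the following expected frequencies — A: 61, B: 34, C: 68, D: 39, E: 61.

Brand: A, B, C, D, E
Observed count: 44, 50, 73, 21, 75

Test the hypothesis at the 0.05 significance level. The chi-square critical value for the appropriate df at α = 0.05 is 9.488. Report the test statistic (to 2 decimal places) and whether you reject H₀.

24.16; reject

A: (44 − 61)²/61 = 289/61 = 4.738
B: (50 − 34)²/34 = 256/34 = 7.529
C: (73 − 68)²/68 = 25/68 = 0.368
D: (21 − 39)²/39 = 324/39 = 8.308
E: (75 − 61)²/61 = 196/61 = 3.213
Sum = 24.16
df = 4. Since 24.16 > 9.488, we reject H₀.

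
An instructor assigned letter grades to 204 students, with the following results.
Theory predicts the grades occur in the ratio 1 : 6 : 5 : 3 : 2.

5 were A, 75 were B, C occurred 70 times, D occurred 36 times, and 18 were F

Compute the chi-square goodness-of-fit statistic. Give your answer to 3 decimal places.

7.375

Ratio total = 17. Expected counts: 204×1/17 = 12, 204×6/17 = 72, 204×5/17 = 60, 204×3/17 = 36, 204×2/17 = 24.
cat         O        E   (O−E)²/E
A           5       12     4.0833
B          75       72     0.1250
C          70       60     1.6667
D          36       36     0.0000
F          18       24     1.5000
Sum = 7.375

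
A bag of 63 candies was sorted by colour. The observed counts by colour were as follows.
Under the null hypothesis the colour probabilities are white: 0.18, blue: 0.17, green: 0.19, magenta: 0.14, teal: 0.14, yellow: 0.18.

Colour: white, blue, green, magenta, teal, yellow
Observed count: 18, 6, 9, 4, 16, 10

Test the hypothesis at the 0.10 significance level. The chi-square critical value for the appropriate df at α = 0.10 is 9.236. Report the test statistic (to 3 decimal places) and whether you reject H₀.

Expected counts E_i = n·p_i: 63×0.18 = 11.34, 63×0.17 = 10.71, 63×0.19 = 11.97, 63×0.14 = 8.82, 63×0.14 = 8.82, 63×0.18 = 11.34.
cat          O        E   (O−E)²/E
white       18    11.34     3.9114
blue         6    10.71     2.0713
green        9    11.97     0.7369
magenta      4     8.82     2.6341
teal        16     8.82     5.8449
yellow      10    11.34     0.1583
Sum = 15.357
df = 5. Since 15.357 > 9.236, we reject H₀.

15.357; reject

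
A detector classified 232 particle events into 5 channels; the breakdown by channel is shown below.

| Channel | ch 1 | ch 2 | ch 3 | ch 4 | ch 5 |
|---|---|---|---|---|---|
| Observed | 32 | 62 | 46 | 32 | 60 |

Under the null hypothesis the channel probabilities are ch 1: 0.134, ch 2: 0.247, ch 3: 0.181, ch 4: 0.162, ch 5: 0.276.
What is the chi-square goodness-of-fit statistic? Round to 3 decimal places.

Expected counts E_i = n·p_i: 232×0.134 = 31.088, 232×0.247 = 57.304, 232×0.181 = 41.992, 232×0.162 = 37.584, 232×0.276 = 64.032.
χ² = (32−31.088)²/31.088 + (62−57.304)²/57.304 + (46−41.992)²/41.992 + (32−37.584)²/37.584 + (60−64.032)²/64.032
   = 0.0268 + 0.3848 + 0.3826 + 0.8296 + 0.2539
Sum = 1.878

1.878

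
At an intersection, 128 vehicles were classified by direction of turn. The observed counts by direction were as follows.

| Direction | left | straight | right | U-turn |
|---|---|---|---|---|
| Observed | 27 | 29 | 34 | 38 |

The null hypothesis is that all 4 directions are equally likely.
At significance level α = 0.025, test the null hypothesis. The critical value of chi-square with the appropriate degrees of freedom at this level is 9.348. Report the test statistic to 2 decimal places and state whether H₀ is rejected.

Under H₀ each category has probability 1/4, so each expected count is 128/4 = 32.
cat           O        E   (O−E)²/E
left         27       32      0.781
straight     29       32      0.281
right        34       32      0.125
U-turn       38       32      1.125
Sum = 2.31
df = 3. Since 2.31 < 9.348, we do not reject H₀.

2.31; do not reject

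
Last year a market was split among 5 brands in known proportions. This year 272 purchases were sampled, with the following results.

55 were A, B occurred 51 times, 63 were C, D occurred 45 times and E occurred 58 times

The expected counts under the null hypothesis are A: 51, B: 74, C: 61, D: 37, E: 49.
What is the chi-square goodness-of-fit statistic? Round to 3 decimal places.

A: (55 − 51)²/51 = 16/51 = 0.3137
B: (51 − 74)²/74 = 529/74 = 7.1486
C: (63 − 61)²/61 = 4/61 = 0.0656
D: (45 − 37)²/37 = 64/37 = 1.7297
E: (58 − 49)²/49 = 81/49 = 1.6531
Sum = 10.911

10.911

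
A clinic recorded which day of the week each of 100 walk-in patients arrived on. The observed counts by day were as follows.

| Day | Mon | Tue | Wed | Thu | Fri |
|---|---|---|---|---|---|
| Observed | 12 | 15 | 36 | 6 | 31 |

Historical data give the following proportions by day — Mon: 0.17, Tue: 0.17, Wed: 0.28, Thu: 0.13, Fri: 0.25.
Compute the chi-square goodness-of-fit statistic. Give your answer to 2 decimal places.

Expected counts E_i = n·p_i: 100×0.17 = 17, 100×0.17 = 17, 100×0.28 = 28, 100×0.13 = 13, 100×0.25 = 25.
χ² = (12−17)²/17 + (15−17)²/17 + (36−28)²/28 + (6−13)²/13 + (31−25)²/25
   = 1.471 + 0.235 + 2.286 + 3.769 + 1.440
Sum = 9.20

9.20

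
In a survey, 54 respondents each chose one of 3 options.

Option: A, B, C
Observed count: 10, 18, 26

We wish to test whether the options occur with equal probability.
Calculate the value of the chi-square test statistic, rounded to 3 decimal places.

7.111

Under H₀ each category has probability 1/3, so each expected count is 54/3 = 18.
cat         O        E   (O−E)²/E
A          10       18     3.5556
B          18       18     0.0000
C          26       18     3.5556
Sum = 7.111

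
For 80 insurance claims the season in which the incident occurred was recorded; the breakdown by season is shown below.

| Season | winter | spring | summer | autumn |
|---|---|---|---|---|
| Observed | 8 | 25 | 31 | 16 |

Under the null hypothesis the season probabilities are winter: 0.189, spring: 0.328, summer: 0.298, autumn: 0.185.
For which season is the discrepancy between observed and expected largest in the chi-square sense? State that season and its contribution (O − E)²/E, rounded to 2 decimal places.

winter, 3.35

Expected counts E_i = n·p_i: 80×0.189 = 15.12, 80×0.328 = 26.24, 80×0.298 = 23.84, 80×0.185 = 14.8.
χ² = (8−15.12)²/15.12 + (25−26.24)²/26.24 + (31−23.84)²/23.84 + (16−14.8)²/14.8
   = 3.353 + 0.059 + 2.150 + 0.097
The largest term is for winter: 3.35.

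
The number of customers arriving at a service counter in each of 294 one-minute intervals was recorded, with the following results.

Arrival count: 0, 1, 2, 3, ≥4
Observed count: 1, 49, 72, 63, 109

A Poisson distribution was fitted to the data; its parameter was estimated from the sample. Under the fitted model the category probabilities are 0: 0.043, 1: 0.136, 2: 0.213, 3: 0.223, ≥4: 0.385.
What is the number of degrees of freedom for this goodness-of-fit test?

3

There are k = 5 categories and 1 parameter estimated from the data, so df = 5 − 1 − 1 = 3.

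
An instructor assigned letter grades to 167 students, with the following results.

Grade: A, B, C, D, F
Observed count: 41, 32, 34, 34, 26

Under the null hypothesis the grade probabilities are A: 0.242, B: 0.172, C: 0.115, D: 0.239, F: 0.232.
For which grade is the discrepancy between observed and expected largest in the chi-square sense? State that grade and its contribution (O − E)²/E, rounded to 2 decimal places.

C, 11.40

Expected counts E_i = n·p_i: 167×0.242 = 40.414, 167×0.172 = 28.724, 167×0.115 = 19.205, 167×0.239 = 39.913, 167×0.232 = 38.744.
χ² = (41−40.414)²/40.414 + (32−28.724)²/28.724 + (34−19.205)²/19.205 + (34−39.913)²/39.913 + (26−38.744)²/38.744
   = 0.008 + 0.374 + 11.398 + 0.876 + 4.192
The largest term is for C: 11.40.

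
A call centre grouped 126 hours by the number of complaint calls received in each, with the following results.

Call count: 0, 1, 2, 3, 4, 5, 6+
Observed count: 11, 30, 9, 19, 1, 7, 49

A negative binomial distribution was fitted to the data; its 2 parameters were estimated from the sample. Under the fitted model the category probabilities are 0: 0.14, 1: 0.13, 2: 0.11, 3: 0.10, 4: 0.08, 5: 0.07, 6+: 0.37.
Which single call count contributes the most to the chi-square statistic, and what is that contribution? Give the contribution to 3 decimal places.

1, 11.325

Expected counts E_i = n·p_i: 126×0.14 = 17.64, 126×0.13 = 16.38, 126×0.11 = 13.86, 126×0.10 = 12.6, 126×0.08 = 10.08, 126×0.07 = 8.82, 126×0.37 = 46.62.
cat         O        E   (O−E)²/E
0          11    17.64     2.4994
1          30    16.38    11.3251
2           9    13.86     1.7042
3          19     12.6     3.2508
4           1    10.08     8.1792
5           7     8.82     0.3756
6+         49    46.62     0.1215
The largest term is for 1: 11.325.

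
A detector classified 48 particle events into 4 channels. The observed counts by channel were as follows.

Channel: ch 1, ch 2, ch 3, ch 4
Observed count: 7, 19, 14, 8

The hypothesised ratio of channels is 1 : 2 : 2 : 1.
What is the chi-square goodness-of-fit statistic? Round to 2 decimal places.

Ratio total = 6. Expected counts: 48×1/6 = 8, 48×2/6 = 16, 48×2/6 = 16, 48×1/6 = 8.
χ² = (7−8)²/8 + (19−16)²/16 + (14−16)²/16 + (8−8)²/8
   = 0.125 + 0.563 + 0.250 + 0.000
Sum = 0.94

0.94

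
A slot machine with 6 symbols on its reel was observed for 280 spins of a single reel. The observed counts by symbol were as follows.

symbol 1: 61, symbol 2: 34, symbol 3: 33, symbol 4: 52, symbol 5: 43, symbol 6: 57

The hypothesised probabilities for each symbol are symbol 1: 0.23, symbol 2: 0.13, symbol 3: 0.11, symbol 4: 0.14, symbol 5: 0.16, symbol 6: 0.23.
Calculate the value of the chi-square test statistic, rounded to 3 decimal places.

5.597

Expected counts E_i = n·p_i: 280×0.23 = 64.4, 280×0.13 = 36.4, 280×0.11 = 30.8, 280×0.14 = 39.2, 280×0.16 = 44.8, 280×0.23 = 64.4.
χ² = (61−64.4)²/64.4 + (34−36.4)²/36.4 + (33−30.8)²/30.8 + (52−39.2)²/39.2 + (43−44.8)²/44.8 + (57−64.4)²/64.4
   = 0.1795 + 0.1582 + 0.1571 + 4.1796 + 0.0723 + 0.8503
Sum = 5.597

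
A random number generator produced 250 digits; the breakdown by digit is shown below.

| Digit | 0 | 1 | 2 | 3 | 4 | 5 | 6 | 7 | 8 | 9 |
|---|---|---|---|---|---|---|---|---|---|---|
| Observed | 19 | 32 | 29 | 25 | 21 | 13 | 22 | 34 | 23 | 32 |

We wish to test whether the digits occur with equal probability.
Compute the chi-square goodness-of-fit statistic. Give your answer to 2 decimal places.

16.16

Under H₀ each category has probability 1/10, so each expected count is 250/10 = 25.
0: (19 − 25)²/25 = 36/25 = 1.440
1: (32 − 25)²/25 = 49/25 = 1.960
2: (29 − 25)²/25 = 16/25 = 0.640
3: (25 − 25)²/25 = 0/25 = 0.000
4: (21 − 25)²/25 = 16/25 = 0.640
5: (13 − 25)²/25 = 144/25 = 5.760
6: (22 − 25)²/25 = 9/25 = 0.360
7: (34 − 25)²/25 = 81/25 = 3.240
8: (23 − 25)²/25 = 4/25 = 0.160
9: (32 − 25)²/25 = 49/25 = 1.960
Sum = 16.16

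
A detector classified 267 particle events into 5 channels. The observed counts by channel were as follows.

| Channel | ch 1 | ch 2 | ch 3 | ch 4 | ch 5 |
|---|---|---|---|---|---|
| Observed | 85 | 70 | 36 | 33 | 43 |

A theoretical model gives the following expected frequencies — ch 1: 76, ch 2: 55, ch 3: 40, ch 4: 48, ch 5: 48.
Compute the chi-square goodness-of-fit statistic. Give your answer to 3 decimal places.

10.765

cat         O        E   (O−E)²/E
ch 1       85       76     1.0658
ch 2       70       55     4.0909
ch 3       36       40     0.4000
ch 4       33       48     4.6875
ch 5       43       48     0.5208
Sum = 10.765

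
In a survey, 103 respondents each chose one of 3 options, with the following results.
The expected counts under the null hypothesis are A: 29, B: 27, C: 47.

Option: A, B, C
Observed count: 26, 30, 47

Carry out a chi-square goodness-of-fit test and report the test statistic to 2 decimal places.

χ² = (26−29)²/29 + (30−27)²/27 + (47−47)²/47
   = 0.310 + 0.333 + 0.000
Sum = 0.64

0.64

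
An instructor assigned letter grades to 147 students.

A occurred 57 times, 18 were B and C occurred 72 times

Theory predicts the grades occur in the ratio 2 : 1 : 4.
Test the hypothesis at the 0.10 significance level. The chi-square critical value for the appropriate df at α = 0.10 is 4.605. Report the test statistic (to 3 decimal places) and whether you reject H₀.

7.500; reject

Ratio total = 7. Expected counts: 147×2/7 = 42, 147×1/7 = 21, 147×4/7 = 84.
cat         O        E   (O−E)²/E
A          57       42     5.3571
B          18       21     0.4286
C          72       84     1.7143
Sum = 7.500
df = 2. Since 7.500 > 4.605, we reject H₀.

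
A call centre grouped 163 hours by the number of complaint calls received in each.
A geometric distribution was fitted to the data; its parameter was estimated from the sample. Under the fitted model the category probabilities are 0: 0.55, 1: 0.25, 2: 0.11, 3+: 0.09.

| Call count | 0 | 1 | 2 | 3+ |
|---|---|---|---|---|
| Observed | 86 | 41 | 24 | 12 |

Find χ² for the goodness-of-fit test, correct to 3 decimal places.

2.691

Expected counts E_i = n·p_i: 163×0.55 = 89.65, 163×0.25 = 40.75, 163×0.11 = 17.93, 163×0.09 = 14.67.
χ² = (86−89.65)²/89.65 + (41−40.75)²/40.75 + (24−17.93)²/17.93 + (12−14.67)²/14.67
   = 0.1486 + 0.0015 + 2.0549 + 0.4860
Sum = 2.691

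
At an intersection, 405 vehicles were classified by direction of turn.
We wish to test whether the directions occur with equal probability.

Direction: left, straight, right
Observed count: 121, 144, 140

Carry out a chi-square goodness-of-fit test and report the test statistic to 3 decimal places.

2.237

Expected count for each of the 3 categories: 405/3 = 135.
cat           O        E   (O−E)²/E
left        121      135     1.4519
straight    144      135     0.6000
right       140      135     0.1852
Sum = 2.237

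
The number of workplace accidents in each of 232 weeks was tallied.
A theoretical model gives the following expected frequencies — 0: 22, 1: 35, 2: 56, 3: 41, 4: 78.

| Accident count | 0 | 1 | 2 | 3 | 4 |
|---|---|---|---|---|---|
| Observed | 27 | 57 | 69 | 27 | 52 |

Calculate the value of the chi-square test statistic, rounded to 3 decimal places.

31.430

0: (27 − 22)²/22 = 25/22 = 1.1364
1: (57 − 35)²/35 = 484/35 = 13.8286
2: (69 − 56)²/56 = 169/56 = 3.0179
3: (27 − 41)²/41 = 196/41 = 4.7805
4: (52 − 78)²/78 = 676/78 = 8.6667
Sum = 31.430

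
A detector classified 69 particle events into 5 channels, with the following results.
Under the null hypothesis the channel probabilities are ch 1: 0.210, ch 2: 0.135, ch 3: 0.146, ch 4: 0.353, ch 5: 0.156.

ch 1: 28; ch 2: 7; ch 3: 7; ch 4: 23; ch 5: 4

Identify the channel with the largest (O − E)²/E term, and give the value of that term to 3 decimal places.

ch 1, 12.596

Expected counts E_i = n·p_i: 69×0.210 = 14.49, 69×0.135 = 9.315, 69×0.146 = 10.074, 69×0.353 = 24.357, 69×0.156 = 10.764.
ch 1: (28 − 14.49)²/14.49 = 182.5201/14.49 = 12.5963
ch 2: (7 − 9.315)²/9.315 = 5.359225/9.315 = 0.5753
ch 3: (7 − 10.074)²/10.074 = 9.449476/10.074 = 0.9380
ch 4: (23 − 24.357)²/24.357 = 1.841449/24.357 = 0.0756
ch 5: (4 − 10.764)²/10.764 = 45.751696/10.764 = 4.2504
The largest term is for ch 1: 12.596.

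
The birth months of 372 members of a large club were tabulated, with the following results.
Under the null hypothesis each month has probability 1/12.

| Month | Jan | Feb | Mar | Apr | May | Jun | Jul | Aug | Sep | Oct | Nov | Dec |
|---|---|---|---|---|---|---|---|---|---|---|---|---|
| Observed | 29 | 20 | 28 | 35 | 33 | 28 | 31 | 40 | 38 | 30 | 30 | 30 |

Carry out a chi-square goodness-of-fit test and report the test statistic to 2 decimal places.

Expected count for each of the 12 categories: 372/12 = 31.
χ² = (29−31)²/31 + (20−31)²/31 + (28−31)²/31 + (35−31)²/31 + (33−31)²/31 + (28−31)²/31 + (31−31)²/31 + (40−31)²/31 + (38−31)²/31 + (30−31)²/31 + (30−31)²/31 + (30−31)²/31
   = 0.129 + 3.903 + 0.290 + 0.516 + 0.129 + 0.290 + 0.000 + 2.613 + 1.581 + 0.032 + 0.032 + 0.032
Sum = 9.55

9.55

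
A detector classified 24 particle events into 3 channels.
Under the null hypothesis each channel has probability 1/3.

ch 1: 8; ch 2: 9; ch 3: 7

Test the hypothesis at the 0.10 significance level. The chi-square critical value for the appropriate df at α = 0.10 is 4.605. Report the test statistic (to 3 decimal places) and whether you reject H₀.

0.250; do not reject

Under H₀ each category has probability 1/3, so each expected count is 24/3 = 8.
χ² = (8−8)²/8 + (9−8)²/8 + (7−8)²/8
   = 0.0000 + 0.1250 + 0.1250
Sum = 0.250
df = 2. Since 0.250 < 4.605, we do not reject H₀.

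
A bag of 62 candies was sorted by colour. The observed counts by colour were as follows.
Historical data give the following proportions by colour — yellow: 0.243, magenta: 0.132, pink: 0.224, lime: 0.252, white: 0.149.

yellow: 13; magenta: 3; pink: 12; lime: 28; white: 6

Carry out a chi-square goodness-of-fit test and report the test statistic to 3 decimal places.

14.762

Expected counts E_i = n·p_i: 62×0.243 = 15.066, 62×0.132 = 8.184, 62×0.224 = 13.888, 62×0.252 = 15.624, 62×0.149 = 9.238.
yellow: (13 − 15.066)²/15.066 = 4.268356/15.066 = 0.2833
magenta: (3 − 8.184)²/8.184 = 26.873856/8.184 = 3.2837
pink: (12 − 13.888)²/13.888 = 3.564544/13.888 = 0.2567
lime: (28 − 15.624)²/15.624 = 153.165376/15.624 = 9.8032
white: (6 − 9.238)²/9.238 = 10.484644/9.238 = 1.1349
Sum = 14.762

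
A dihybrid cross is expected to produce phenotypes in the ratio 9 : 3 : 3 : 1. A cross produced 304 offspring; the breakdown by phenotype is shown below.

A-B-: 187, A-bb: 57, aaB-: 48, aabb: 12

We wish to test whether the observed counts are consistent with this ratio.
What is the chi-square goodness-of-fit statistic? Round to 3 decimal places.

5.497

Ratio total = 16. Expected counts: 304×9/16 = 171, 304×3/16 = 57, 304×3/16 = 57, 304×1/16 = 19.
cat         O        E   (O−E)²/E
A-B-      187      171     1.4971
A-bb       57       57     0.0000
aaB-       48       57     1.4211
aabb       12       19     2.5789
Sum = 5.497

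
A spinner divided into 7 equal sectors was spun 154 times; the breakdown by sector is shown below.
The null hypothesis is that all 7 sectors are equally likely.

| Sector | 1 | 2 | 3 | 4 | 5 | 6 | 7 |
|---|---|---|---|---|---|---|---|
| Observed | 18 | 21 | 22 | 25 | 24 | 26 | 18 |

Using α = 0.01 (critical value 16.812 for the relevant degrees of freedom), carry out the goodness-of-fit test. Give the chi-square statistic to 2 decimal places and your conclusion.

2.82; do not reject

Expected count for each of the 7 categories: 154/7 = 22.
χ² = (18−22)²/22 + (21−22)²/22 + (22−22)²/22 + (25−22)²/22 + (24−22)²/22 + (26−22)²/22 + (18−22)²/22
   = 0.727 + 0.045 + 0.000 + 0.409 + 0.182 + 0.727 + 0.727
Sum = 2.82
df = 6. Since 2.82 < 16.812, we do not reject H₀.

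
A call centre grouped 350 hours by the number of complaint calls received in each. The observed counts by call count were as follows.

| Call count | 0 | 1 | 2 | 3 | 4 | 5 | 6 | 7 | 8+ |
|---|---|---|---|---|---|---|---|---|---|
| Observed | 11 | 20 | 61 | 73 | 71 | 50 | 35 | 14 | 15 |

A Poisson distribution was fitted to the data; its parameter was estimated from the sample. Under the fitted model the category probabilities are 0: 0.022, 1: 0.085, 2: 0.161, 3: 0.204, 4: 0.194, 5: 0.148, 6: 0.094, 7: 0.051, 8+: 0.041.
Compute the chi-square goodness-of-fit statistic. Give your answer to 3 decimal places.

6.227

Expected counts E_i = n·p_i: 350×0.022 = 7.7, 350×0.085 = 29.75, 350×0.161 = 56.35, 350×0.204 = 71.4, 350×0.194 = 67.9, 350×0.148 = 51.8, 350×0.094 = 32.9, 350×0.051 = 17.85, 350×0.041 = 14.35.
0: (11 − 7.7)²/7.7 = 10.89/7.7 = 1.4143
1: (20 − 29.75)²/29.75 = 95.0625/29.75 = 3.1954
2: (61 − 56.35)²/56.35 = 21.6225/56.35 = 0.3837
3: (73 − 71.4)²/71.4 = 2.56/71.4 = 0.0359
4: (71 − 67.9)²/67.9 = 9.61/67.9 = 0.1415
5: (50 − 51.8)²/51.8 = 3.24/51.8 = 0.0625
6: (35 − 32.9)²/32.9 = 4.41/32.9 = 0.1340
7: (14 − 17.85)²/17.85 = 14.8225/17.85 = 0.8304
8+: (15 − 14.35)²/14.35 = 0.4225/14.35 = 0.0294
Sum = 6.227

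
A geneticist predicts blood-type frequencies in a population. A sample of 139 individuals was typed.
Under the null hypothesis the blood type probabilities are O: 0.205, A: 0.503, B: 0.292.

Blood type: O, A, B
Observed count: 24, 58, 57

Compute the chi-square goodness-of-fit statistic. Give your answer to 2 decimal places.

9.38

Expected counts E_i = n·p_i: 139×0.205 = 28.495, 139×0.503 = 69.917, 139×0.292 = 40.588.
O: (24 − 28.495)²/28.495 = 20.205025/28.495 = 0.709
A: (58 − 69.917)²/69.917 = 142.014889/69.917 = 2.031
B: (57 − 40.588)²/40.588 = 269.353744/40.588 = 6.636
Sum = 9.38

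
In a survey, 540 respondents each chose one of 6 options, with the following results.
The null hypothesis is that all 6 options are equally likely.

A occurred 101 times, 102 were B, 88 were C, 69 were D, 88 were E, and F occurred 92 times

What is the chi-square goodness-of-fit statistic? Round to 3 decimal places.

7.978

Under H₀ each category has probability 1/6, so each expected count is 540/6 = 90.
χ² = (101−90)²/90 + (102−90)²/90 + (88−90)²/90 + (69−90)²/90 + (88−90)²/90 + (92−90)²/90
   = 1.3444 + 1.6000 + 0.0444 + 4.9000 + 0.0444 + 0.0444
Sum = 7.978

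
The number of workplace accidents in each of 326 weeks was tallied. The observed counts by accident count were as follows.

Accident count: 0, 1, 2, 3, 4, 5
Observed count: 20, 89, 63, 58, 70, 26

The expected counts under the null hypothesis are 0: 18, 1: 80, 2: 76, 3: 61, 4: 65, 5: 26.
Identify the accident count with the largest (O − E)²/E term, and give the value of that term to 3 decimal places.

2, 2.224

0: (20 − 18)²/18 = 4/18 = 0.2222
1: (89 − 80)²/80 = 81/80 = 1.0125
2: (63 − 76)²/76 = 169/76 = 2.2237
3: (58 − 61)²/61 = 9/61 = 0.1475
4: (70 − 65)²/65 = 25/65 = 0.3846
5: (26 − 26)²/26 = 0/26 = 0.0000
The largest term is for 2: 2.224.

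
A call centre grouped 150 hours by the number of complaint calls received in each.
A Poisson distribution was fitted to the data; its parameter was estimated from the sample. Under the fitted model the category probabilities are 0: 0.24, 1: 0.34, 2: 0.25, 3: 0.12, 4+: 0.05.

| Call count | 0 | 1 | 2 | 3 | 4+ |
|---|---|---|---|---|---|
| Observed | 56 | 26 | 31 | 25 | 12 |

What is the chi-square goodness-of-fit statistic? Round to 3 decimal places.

29.915

Expected counts E_i = n·p_i: 150×0.24 = 36, 150×0.34 = 51, 150×0.25 = 37.5, 150×0.12 = 18, 150×0.05 = 7.5.
0: (56 − 36)²/36 = 400/36 = 11.1111
1: (26 − 51)²/51 = 625/51 = 12.2549
2: (31 − 37.5)²/37.5 = 42.25/37.5 = 1.1267
3: (25 − 18)²/18 = 49/18 = 2.7222
4+: (12 − 7.5)²/7.5 = 20.25/7.5 = 2.7000
Sum = 29.915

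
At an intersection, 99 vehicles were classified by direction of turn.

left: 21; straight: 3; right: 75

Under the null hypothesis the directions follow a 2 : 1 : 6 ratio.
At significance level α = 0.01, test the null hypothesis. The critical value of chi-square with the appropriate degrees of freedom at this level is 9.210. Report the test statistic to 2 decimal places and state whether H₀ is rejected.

7.09; do not reject

Ratio total = 9. Expected counts: 99×2/9 = 22, 99×1/9 = 11, 99×6/9 = 66.
χ² = (21−22)²/22 + (3−11)²/11 + (75−66)²/66
   = 0.045 + 5.818 + 1.227
Sum = 7.09
df = 2. Since 7.09 < 9.210, we do not reject H₀.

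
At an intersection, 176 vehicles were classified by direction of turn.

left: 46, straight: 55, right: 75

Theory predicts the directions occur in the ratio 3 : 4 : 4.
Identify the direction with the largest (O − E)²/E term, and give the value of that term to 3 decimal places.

Ratio total = 11. Expected counts: 176×3/11 = 48, 176×4/11 = 64, 176×4/11 = 64.
χ² = (46−48)²/48 + (55−64)²/64 + (75−64)²/64
   = 0.0833 + 1.2656 + 1.8906
The largest term is for right: 1.891.

right, 1.891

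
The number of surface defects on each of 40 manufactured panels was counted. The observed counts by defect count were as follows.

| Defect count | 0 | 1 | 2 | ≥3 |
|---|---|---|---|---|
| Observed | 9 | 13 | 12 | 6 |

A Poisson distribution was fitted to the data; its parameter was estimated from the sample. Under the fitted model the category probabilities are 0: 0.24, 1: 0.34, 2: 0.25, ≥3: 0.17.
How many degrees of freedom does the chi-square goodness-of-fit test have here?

2

There are k = 4 categories and 1 parameter estimated from the data, so df = 4 − 1 − 1 = 2.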